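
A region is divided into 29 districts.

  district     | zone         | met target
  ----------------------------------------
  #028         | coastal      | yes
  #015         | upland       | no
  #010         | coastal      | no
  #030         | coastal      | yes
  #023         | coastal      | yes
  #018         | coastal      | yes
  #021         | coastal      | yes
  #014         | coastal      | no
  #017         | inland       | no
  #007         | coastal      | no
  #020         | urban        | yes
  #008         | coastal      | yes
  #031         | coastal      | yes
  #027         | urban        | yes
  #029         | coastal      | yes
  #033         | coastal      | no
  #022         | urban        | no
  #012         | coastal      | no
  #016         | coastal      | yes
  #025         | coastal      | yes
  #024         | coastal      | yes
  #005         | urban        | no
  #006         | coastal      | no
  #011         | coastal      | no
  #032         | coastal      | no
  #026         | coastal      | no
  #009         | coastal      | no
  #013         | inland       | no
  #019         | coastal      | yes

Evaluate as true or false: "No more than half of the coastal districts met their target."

False

The determiner here denotes the relation: |A ∩ B| ≤ |A ∖ B|.
|A| = 22, |A ∩ B| = 12, |A ∖ B| = 10.
12 > 10, so the statement is false.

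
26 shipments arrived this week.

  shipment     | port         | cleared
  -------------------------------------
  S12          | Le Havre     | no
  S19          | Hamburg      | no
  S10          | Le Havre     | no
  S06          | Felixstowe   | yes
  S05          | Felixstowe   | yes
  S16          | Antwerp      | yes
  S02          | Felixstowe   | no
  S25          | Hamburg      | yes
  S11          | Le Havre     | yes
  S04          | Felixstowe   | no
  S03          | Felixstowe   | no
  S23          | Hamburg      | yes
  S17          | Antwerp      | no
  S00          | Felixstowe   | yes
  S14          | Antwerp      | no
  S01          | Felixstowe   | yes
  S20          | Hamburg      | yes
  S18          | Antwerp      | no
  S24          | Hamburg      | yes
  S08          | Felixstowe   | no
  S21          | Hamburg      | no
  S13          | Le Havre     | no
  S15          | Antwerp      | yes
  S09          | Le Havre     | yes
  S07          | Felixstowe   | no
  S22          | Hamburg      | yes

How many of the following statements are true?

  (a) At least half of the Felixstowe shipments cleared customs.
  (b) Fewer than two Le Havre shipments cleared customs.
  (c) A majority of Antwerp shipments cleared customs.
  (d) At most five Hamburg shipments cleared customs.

1

(a) Felixstowe: |A| = 9, |A ∩ B| = 4; needs |A ∩ B| ≥ |A ∖ B| — false.
(b) Le Havre: |A| = 5, |A ∩ B| = 2; needs |A ∩ B| < 2 — false.
(c) Antwerp: |A| = 5, |A ∩ B| = 2; needs |A ∩ B| > |A ∖ B| — false.
(d) Hamburg: |A| = 7, |A ∩ B| = 5; needs |A ∩ B| ≤ 5 — true.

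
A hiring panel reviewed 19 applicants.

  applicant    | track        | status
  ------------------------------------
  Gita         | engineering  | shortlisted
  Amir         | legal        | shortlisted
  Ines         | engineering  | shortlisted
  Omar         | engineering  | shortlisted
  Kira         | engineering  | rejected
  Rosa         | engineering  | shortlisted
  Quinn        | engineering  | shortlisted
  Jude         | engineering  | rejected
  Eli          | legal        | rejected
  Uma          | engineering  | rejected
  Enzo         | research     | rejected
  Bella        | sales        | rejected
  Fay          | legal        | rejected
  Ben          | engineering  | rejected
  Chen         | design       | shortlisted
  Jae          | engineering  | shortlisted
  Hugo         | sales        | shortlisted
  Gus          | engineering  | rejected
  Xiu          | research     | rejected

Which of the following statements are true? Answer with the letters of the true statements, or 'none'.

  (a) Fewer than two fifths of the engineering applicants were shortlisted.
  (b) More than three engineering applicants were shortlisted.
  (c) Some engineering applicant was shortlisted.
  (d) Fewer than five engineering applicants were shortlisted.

(b), (c)

|A| = 11, |A ∩ B| = 6, |A ∖ B| = 5.
(a) |A ∩ B| / |A| < 2/5: fails.
(b) |A ∩ B| > 3: holds.
(c) A ∩ B ≠ ∅ (|A ∩ B| ≥ 1): holds.
(d) |A ∩ B| < 5: fails.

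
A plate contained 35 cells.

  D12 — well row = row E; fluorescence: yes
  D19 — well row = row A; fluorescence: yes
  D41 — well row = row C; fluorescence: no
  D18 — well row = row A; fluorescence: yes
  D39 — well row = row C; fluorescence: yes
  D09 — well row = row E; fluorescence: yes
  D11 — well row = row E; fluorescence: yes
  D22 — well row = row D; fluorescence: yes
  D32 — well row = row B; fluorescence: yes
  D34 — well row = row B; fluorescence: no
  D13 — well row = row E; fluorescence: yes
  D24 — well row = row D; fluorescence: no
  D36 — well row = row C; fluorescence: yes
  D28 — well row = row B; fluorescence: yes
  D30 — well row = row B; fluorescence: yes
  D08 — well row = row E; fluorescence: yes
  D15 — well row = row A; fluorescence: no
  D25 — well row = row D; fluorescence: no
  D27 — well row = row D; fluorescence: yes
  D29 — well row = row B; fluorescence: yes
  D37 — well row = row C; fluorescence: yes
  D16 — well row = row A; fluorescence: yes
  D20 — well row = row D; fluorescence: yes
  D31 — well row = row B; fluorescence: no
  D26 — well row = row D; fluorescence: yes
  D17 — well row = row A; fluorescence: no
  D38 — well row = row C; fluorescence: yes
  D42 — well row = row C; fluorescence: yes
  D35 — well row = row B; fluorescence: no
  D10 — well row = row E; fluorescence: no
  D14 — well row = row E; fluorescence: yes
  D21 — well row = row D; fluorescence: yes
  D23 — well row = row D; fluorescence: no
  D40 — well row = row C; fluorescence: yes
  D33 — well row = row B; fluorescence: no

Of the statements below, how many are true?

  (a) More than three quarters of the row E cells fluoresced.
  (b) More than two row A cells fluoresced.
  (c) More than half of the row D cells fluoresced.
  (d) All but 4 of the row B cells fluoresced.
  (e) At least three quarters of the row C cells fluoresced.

5

(a) row E: |A| = 7, |A ∩ B| = 6; needs |A ∩ B| / |A| > 3/4 — true.
(b) row A: |A| = 5, |A ∩ B| = 3; needs |A ∩ B| > 2 — true.
(c) row D: |A| = 8, |A ∩ B| = 5; needs |A ∩ B| > |A ∖ B| — true.
(d) row B: |A| = 8, |A ∩ B| = 4; needs |A ∖ B| = 4 — true.
(e) row C: |A| = 7, |A ∩ B| = 6; needs |A ∩ B| / |A| ≥ 3/4 — true.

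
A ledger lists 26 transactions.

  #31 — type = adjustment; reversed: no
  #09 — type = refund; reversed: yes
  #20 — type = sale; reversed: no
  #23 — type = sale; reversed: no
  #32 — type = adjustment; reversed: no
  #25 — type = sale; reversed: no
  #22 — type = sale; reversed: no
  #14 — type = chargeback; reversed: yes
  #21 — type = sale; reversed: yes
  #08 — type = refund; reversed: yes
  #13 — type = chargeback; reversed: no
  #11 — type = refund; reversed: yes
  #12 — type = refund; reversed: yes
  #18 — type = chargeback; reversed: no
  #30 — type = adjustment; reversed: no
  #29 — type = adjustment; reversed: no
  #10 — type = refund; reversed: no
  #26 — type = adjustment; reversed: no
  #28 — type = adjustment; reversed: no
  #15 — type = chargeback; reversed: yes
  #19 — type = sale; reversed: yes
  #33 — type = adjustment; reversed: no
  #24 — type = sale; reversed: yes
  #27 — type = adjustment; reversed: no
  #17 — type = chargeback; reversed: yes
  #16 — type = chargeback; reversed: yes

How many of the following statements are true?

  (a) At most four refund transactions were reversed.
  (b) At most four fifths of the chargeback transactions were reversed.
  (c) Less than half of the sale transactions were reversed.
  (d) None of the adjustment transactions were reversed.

4

(a) refund: |A| = 5, |A ∩ B| = 4; needs |A ∩ B| ≤ 4 — true.
(b) chargeback: |A| = 6, |A ∩ B| = 4; needs |A ∩ B| / |A| ≤ 4/5 — true.
(c) sale: |A| = 7, |A ∩ B| = 3; needs |A ∩ B| < |A ∖ B| — true.
(d) adjustment: |A| = 8, |A ∩ B| = 0; needs A ∩ B = ∅ (|A ∩ B| = 0) — true.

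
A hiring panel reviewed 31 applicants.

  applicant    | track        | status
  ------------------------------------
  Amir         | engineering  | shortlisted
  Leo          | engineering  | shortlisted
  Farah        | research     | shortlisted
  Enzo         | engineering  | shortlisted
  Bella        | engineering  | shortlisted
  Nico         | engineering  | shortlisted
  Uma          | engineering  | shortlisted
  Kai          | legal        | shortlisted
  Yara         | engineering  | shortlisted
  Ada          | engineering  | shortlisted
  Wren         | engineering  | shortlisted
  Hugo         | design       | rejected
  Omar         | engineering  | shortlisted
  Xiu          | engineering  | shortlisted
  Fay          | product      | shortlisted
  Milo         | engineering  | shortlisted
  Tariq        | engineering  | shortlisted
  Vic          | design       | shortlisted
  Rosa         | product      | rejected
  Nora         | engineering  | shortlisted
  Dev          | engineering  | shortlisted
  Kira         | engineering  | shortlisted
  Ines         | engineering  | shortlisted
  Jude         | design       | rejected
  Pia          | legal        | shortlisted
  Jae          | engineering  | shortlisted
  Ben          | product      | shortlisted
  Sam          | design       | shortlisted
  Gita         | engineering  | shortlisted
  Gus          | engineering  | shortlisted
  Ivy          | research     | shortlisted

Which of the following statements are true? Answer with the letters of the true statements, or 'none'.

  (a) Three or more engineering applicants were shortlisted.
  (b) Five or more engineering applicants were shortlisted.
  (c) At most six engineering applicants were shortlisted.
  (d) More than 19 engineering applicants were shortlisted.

(a), (b), (d)

|A| = 20, |A ∩ B| = 20, |A ∖ B| = 0.
(a) |A ∩ B| ≥ 3: holds.
(b) |A ∩ B| ≥ 5: holds.
(c) |A ∩ B| ≤ 6: fails.
(d) |A ∩ B| > 19: holds.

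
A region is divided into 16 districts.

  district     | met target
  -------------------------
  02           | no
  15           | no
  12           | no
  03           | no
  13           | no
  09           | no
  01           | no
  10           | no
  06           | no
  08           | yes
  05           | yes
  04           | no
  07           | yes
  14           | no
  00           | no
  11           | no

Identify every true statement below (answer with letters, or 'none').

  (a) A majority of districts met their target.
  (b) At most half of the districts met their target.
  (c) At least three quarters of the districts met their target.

|A| = 16, |A ∩ B| = 3, |A ∖ B| = 13.
(a) |A ∩ B| > |A ∖ B|: fails.
(b) |A ∩ B| ≤ |A ∖ B|: holds.
(c) |A ∩ B| / |A| ≥ 3/4: fails.

(b)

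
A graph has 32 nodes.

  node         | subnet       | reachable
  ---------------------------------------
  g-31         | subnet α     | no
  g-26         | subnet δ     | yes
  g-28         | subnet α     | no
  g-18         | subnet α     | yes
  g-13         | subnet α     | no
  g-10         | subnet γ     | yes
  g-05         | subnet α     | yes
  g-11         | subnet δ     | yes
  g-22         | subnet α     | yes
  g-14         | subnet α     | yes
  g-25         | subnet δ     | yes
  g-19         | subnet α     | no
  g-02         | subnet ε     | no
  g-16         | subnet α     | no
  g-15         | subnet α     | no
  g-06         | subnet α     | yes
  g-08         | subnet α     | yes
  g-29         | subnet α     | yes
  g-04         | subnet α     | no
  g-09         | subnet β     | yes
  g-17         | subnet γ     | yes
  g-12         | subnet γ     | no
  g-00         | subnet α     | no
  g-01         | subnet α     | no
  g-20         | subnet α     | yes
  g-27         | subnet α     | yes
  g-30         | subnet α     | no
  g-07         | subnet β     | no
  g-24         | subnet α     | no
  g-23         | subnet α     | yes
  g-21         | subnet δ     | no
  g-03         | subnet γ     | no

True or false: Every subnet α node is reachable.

False

'Every subnet α node is reachable' holds iff A ⊆ B, i.e. every element of A is in B (|A ∖ B| = 0).
|A| = 21, |A ∩ B| = 10, |A ∖ B| = 11.
So the statement is false.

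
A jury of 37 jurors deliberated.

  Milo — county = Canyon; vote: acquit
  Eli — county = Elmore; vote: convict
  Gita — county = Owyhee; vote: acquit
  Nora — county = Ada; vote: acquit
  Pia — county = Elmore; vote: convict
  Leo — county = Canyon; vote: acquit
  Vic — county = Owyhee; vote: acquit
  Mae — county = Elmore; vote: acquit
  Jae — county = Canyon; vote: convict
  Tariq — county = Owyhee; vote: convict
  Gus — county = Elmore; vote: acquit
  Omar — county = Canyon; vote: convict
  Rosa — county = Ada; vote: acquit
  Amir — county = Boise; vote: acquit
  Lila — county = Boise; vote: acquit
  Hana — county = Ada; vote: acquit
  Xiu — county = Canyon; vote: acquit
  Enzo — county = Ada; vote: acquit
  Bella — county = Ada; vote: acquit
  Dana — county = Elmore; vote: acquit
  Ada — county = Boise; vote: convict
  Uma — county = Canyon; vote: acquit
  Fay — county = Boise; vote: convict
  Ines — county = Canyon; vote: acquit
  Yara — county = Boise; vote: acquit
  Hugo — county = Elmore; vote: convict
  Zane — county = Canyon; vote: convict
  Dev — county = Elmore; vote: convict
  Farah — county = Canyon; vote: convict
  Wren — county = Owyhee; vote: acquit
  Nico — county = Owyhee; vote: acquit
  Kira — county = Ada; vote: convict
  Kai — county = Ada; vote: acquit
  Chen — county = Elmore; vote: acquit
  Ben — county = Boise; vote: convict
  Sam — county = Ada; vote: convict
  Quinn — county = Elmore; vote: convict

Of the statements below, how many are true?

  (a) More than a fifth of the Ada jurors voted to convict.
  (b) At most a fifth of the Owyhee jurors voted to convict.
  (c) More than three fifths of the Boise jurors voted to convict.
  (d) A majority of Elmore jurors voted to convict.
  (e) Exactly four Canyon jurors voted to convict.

(a) Ada: |A| = 8, |A ∩ B| = 2; needs |A ∩ B| / |A| > 1/5 — true.
(b) Owyhee: |A| = 5, |A ∩ B| = 1; needs |A ∩ B| / |A| ≤ 1/5 — true.
(c) Boise: |A| = 6, |A ∩ B| = 3; needs |A ∩ B| / |A| > 3/5 — false.
(d) Elmore: |A| = 9, |A ∩ B| = 5; needs |A ∩ B| > |A ∖ B| — true.
(e) Canyon: |A| = 9, |A ∩ B| = 4; needs |A ∩ B| = 4 — true.

4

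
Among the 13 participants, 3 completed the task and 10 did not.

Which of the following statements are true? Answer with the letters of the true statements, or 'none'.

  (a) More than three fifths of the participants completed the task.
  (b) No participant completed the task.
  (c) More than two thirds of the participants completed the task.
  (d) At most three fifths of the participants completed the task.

|A| = 13, |A ∩ B| = 3, |A ∖ B| = 10.
(a) |A ∩ B| / |A| > 3/5: fails.
(b) A ∩ B = ∅ (|A ∩ B| = 0): fails.
(c) |A ∩ B| / |A| > 2/3: fails.
(d) |A ∩ B| / |A| ≤ 3/5: holds.

(d)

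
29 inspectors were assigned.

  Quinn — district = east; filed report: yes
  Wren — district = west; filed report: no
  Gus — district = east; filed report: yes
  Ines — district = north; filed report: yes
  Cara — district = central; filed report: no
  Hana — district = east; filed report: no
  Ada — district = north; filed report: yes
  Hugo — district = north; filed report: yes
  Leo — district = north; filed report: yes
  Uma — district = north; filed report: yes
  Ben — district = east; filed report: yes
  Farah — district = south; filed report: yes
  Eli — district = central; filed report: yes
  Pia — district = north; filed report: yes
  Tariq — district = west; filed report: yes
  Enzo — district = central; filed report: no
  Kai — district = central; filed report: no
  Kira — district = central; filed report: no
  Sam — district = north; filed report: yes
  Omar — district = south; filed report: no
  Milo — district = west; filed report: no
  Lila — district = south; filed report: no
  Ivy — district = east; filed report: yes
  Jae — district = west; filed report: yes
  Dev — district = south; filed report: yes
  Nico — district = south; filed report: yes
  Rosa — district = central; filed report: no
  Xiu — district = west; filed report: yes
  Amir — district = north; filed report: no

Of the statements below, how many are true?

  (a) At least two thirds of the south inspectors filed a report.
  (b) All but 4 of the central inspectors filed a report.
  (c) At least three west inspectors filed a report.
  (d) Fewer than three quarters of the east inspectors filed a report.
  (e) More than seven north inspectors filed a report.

(a) south: |A| = 5, |A ∩ B| = 3; needs |A ∩ B| / |A| ≥ 2/3 — false.
(b) central: |A| = 6, |A ∩ B| = 1; needs |A ∖ B| = 4 — false.
(c) west: |A| = 5, |A ∩ B| = 3; needs |A ∩ B| ≥ 3 — true.
(d) east: |A| = 5, |A ∩ B| = 4; needs |A ∩ B| / |A| < 3/4 — false.
(e) north: |A| = 8, |A ∩ B| = 7; needs |A ∩ B| > 7 — false.

1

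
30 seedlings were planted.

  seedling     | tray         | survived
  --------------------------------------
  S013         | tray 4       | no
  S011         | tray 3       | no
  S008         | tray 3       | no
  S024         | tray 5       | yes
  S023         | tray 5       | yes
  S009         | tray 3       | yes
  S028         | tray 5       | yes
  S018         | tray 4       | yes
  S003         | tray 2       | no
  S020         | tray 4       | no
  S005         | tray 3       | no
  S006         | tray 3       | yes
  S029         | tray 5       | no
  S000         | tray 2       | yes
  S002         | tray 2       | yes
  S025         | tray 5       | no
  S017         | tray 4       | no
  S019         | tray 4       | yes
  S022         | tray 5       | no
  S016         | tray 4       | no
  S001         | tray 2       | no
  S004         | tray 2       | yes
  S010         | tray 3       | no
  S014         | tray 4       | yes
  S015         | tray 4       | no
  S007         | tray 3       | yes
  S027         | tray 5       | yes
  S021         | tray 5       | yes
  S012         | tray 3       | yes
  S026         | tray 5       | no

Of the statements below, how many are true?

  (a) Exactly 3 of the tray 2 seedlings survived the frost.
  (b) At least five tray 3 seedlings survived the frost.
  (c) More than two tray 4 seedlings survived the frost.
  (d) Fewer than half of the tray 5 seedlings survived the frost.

2

(a) tray 2: |A| = 5, |A ∩ B| = 3; needs |A ∩ B| = 3 — true.
(b) tray 3: |A| = 8, |A ∩ B| = 4; needs |A ∩ B| ≥ 5 — false.
(c) tray 4: |A| = 8, |A ∩ B| = 3; needs |A ∩ B| > 2 — true.
(d) tray 5: |A| = 9, |A ∩ B| = 5; needs |A ∩ B| < |A ∖ B| — false.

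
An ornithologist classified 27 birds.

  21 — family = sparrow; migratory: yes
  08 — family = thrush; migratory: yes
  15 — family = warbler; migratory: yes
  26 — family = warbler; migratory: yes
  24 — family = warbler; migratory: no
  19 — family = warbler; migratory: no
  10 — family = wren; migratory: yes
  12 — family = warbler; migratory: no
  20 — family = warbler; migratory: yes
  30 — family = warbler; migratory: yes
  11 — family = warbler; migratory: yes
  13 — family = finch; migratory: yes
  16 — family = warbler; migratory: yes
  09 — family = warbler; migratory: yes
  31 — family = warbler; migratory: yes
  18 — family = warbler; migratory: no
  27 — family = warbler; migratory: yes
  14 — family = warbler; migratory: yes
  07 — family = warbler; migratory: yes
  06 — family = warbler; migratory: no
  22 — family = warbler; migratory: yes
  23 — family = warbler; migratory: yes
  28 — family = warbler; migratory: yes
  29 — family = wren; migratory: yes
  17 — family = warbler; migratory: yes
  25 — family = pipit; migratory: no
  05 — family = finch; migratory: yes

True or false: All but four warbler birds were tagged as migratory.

Truth condition: |A ∖ B| = 4.
|A| = 20, |A ∩ B| = 15, |A ∖ B| = 5.
|A ∖ B| = 5, so the statement is false.

False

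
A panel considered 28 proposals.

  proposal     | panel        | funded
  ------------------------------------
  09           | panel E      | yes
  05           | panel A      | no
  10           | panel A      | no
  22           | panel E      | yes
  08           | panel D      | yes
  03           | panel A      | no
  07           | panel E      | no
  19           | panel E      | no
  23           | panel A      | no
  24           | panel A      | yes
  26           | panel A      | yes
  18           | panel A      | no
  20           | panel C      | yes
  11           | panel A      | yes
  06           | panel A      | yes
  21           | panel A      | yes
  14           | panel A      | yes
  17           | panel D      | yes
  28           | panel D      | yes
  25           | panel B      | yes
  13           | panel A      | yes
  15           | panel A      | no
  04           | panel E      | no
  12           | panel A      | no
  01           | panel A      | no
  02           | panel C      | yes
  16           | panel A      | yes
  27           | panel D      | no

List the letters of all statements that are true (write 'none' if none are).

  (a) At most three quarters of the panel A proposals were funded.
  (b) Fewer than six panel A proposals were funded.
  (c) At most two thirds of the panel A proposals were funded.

|A| = 16, |A ∩ B| = 8, |A ∖ B| = 8.
(a) |A ∩ B| / |A| ≤ 3/4: holds.
(b) |A ∩ B| < 6: fails.
(c) |A ∩ B| / |A| ≤ 2/3: holds.

(a), (c)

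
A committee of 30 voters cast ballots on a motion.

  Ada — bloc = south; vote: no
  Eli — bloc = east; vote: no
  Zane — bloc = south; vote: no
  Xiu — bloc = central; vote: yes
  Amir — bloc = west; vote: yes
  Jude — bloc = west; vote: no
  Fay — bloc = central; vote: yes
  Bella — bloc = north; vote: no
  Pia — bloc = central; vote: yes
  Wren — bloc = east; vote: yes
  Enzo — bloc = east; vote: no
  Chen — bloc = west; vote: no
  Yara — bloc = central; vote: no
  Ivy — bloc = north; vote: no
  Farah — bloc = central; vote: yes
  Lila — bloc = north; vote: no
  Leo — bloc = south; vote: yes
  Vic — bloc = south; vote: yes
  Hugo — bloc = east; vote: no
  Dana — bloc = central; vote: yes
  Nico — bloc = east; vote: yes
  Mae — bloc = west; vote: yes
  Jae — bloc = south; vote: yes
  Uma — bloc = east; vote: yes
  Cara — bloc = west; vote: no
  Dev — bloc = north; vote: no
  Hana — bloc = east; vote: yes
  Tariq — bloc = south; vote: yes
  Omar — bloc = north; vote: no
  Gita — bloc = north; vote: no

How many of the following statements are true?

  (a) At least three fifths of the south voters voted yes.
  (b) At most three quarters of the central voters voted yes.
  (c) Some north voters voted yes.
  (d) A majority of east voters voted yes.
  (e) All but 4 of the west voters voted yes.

2

(a) south: |A| = 6, |A ∩ B| = 4; needs |A ∩ B| / |A| ≥ 3/5 — true.
(b) central: |A| = 6, |A ∩ B| = 5; needs |A ∩ B| / |A| ≤ 3/4 — false.
(c) north: |A| = 6, |A ∩ B| = 0; needs A ∩ B ≠ ∅ (|A ∩ B| ≥ 1) — false.
(d) east: |A| = 7, |A ∩ B| = 4; needs |A ∩ B| > |A ∖ B| — true.
(e) west: |A| = 5, |A ∩ B| = 2; needs |A ∖ B| = 4 — false.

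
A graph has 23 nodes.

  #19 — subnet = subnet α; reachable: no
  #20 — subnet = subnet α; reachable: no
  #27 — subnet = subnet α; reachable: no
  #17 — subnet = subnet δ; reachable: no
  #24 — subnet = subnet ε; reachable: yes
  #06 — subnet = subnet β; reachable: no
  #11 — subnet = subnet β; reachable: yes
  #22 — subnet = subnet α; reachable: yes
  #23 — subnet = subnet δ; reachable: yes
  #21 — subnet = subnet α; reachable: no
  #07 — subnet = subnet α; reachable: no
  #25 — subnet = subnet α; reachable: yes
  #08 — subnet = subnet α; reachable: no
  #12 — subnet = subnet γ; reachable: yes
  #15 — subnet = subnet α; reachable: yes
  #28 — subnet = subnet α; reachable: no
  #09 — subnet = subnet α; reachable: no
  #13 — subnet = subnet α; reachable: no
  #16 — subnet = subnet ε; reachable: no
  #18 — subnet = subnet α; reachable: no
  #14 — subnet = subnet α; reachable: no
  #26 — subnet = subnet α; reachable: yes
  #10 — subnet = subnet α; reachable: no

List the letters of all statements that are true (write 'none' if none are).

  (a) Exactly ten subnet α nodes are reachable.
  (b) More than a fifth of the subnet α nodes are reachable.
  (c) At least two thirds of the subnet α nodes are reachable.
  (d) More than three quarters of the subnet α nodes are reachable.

|A| = 16, |A ∩ B| = 4, |A ∖ B| = 12.
(a) |A ∩ B| = 10: fails.
(b) |A ∩ B| / |A| > 1/5: holds.
(c) |A ∩ B| / |A| ≥ 2/3: fails.
(d) |A ∩ B| / |A| > 3/4: fails.

(b)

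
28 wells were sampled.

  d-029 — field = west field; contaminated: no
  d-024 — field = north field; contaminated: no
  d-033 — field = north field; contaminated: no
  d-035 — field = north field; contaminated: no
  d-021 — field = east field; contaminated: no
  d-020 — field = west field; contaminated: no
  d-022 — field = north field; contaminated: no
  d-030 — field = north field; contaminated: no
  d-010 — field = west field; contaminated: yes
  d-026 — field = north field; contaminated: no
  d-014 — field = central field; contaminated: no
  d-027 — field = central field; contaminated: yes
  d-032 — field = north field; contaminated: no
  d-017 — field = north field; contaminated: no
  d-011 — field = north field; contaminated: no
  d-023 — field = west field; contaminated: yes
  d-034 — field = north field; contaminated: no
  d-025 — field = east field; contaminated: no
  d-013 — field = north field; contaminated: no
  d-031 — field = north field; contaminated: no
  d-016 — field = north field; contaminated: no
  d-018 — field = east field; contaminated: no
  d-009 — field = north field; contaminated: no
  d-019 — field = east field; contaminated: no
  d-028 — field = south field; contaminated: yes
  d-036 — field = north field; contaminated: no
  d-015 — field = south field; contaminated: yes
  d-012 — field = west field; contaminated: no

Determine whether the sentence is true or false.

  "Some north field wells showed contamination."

Truth condition: A ∩ B ≠ ∅ (|A ∩ B| ≥ 1).
|A| = 15, |A ∩ B| = 0, |A ∖ B| = 15.
So the statement is false.

False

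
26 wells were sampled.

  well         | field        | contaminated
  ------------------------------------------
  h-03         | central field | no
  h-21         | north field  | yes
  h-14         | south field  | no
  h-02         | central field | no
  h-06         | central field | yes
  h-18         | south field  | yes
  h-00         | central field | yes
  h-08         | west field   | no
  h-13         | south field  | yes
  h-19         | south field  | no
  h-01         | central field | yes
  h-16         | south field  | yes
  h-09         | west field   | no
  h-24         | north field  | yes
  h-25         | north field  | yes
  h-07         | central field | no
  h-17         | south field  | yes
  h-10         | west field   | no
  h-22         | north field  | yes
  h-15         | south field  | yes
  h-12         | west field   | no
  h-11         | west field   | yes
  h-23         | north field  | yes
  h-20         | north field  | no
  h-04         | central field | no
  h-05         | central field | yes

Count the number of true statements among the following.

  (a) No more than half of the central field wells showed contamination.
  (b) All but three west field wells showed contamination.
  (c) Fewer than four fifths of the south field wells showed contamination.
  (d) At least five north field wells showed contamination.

(a) central field: |A| = 8, |A ∩ B| = 4; needs |A ∩ B| ≤ |A ∖ B| — true.
(b) west field: |A| = 5, |A ∩ B| = 1; needs |A ∖ B| = 3 — false.
(c) south field: |A| = 7, |A ∩ B| = 5; needs |A ∩ B| / |A| < 4/5 — true.
(d) north field: |A| = 6, |A ∩ B| = 5; needs |A ∩ B| ≥ 5 — true.

3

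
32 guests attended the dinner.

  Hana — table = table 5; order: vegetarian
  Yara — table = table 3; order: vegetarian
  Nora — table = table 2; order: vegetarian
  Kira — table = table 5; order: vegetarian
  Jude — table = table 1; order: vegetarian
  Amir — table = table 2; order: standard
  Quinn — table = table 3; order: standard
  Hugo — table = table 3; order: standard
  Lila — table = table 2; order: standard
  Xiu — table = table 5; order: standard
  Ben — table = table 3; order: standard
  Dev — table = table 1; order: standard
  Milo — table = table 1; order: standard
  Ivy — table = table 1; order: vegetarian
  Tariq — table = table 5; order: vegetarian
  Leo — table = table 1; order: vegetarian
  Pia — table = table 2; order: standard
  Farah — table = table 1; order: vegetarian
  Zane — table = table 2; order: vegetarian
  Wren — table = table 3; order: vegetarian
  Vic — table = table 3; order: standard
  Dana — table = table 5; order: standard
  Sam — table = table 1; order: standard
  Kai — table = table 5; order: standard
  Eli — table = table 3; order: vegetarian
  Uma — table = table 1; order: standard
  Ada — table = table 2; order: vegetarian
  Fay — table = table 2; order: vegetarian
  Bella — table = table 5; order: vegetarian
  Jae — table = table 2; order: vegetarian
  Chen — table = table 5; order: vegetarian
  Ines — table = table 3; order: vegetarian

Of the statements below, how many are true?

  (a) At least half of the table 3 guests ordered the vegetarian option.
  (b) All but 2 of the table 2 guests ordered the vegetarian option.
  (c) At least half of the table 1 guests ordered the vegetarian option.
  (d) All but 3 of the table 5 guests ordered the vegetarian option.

3

(a) table 3: |A| = 8, |A ∩ B| = 4; needs |A ∩ B| ≥ |A ∖ B| — true.
(b) table 2: |A| = 8, |A ∩ B| = 5; needs |A ∖ B| = 2 — false.
(c) table 1: |A| = 8, |A ∩ B| = 4; needs |A ∩ B| ≥ |A ∖ B| — true.
(d) table 5: |A| = 8, |A ∩ B| = 5; needs |A ∖ B| = 3 — true.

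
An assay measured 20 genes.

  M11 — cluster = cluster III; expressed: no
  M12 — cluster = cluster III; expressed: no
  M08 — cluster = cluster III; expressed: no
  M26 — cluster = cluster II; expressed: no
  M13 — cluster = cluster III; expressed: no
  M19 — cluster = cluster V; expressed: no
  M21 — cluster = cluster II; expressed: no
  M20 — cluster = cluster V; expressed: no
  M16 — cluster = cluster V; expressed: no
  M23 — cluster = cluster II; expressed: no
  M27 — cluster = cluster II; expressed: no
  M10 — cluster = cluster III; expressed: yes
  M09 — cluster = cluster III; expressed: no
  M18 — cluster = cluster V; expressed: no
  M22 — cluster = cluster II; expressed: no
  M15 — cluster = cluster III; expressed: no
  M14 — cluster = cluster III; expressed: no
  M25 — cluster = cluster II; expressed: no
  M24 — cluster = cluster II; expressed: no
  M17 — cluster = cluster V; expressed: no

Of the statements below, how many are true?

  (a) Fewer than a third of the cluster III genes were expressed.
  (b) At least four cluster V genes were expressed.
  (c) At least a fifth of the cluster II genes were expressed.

(a) cluster III: |A| = 8, |A ∩ B| = 1; needs |A ∩ B| / |A| < 1/3 — true.
(b) cluster V: |A| = 5, |A ∩ B| = 0; needs |A ∩ B| ≥ 4 — false.
(c) cluster II: |A| = 7, |A ∩ B| = 0; needs |A ∩ B| / |A| ≥ 1/5 — false.

1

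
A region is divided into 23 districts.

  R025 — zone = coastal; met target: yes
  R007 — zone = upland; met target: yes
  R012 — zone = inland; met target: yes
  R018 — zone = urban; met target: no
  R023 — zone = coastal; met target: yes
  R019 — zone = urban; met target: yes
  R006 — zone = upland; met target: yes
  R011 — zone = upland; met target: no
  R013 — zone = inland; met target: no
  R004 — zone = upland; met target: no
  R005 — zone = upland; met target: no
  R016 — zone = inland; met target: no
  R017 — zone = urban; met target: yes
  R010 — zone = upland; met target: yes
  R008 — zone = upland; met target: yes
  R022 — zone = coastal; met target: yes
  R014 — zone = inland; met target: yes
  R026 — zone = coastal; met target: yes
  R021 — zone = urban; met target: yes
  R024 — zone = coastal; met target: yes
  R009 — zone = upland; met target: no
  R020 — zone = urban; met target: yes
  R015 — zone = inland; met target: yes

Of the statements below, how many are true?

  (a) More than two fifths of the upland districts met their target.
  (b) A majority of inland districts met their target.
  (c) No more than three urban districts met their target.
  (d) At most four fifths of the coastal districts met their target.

2

(a) upland: |A| = 8, |A ∩ B| = 4; needs |A ∩ B| / |A| > 2/5 — true.
(b) inland: |A| = 5, |A ∩ B| = 3; needs |A ∩ B| > |A ∖ B| — true.
(c) urban: |A| = 5, |A ∩ B| = 4; needs |A ∩ B| ≤ 3 — false.
(d) coastal: |A| = 5, |A ∩ B| = 5; needs |A ∩ B| / |A| ≤ 4/5 — false.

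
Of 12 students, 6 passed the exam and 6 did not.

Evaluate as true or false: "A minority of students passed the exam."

False

'A minority of students passed the exam' holds iff |A ∩ B| < |A ∖ B|.
|A| = 12, |A ∩ B| = 6, |A ∖ B| = 6.
6 = 6, so the statement is false.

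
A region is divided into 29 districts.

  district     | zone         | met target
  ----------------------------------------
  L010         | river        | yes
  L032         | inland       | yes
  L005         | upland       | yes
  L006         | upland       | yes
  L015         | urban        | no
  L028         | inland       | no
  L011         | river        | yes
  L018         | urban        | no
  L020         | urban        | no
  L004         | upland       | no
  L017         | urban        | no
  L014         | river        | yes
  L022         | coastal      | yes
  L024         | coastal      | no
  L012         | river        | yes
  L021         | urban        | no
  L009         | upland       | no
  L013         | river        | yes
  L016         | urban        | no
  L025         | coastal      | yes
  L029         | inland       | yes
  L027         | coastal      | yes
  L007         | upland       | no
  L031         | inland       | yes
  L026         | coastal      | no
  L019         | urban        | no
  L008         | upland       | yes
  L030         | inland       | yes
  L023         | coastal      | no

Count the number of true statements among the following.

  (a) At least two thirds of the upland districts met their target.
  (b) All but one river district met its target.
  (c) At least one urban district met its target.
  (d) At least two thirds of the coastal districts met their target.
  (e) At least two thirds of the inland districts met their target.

1

(a) upland: |A| = 6, |A ∩ B| = 3; needs |A ∩ B| / |A| ≥ 2/3 — false.
(b) river: |A| = 5, |A ∩ B| = 5; needs |A ∖ B| = 1 — false.
(c) urban: |A| = 7, |A ∩ B| = 0; needs A ∩ B ≠ ∅ (|A ∩ B| ≥ 1) — false.
(d) coastal: |A| = 6, |A ∩ B| = 3; needs |A ∩ B| / |A| ≥ 2/3 — false.
(e) inland: |A| = 5, |A ∩ B| = 4; needs |A ∩ B| / |A| ≥ 2/3 — true.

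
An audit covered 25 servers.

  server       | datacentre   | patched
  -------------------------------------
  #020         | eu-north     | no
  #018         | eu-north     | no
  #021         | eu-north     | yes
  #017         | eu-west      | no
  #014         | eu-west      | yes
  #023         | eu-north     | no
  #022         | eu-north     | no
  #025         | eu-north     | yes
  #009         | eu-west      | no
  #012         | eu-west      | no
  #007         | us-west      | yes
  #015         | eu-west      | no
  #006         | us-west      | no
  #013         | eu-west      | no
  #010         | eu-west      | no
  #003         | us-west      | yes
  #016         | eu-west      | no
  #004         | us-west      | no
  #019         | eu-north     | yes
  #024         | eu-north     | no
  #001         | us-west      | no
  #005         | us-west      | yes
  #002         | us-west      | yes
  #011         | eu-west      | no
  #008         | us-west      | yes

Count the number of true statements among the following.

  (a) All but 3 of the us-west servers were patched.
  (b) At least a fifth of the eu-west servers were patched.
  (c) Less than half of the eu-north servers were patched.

(a) us-west: |A| = 8, |A ∩ B| = 5; needs |A ∖ B| = 3 — true.
(b) eu-west: |A| = 9, |A ∩ B| = 1; needs |A ∩ B| / |A| ≥ 1/5 — false.
(c) eu-north: |A| = 8, |A ∩ B| = 3; needs |A ∩ B| < |A ∖ B| — true.

2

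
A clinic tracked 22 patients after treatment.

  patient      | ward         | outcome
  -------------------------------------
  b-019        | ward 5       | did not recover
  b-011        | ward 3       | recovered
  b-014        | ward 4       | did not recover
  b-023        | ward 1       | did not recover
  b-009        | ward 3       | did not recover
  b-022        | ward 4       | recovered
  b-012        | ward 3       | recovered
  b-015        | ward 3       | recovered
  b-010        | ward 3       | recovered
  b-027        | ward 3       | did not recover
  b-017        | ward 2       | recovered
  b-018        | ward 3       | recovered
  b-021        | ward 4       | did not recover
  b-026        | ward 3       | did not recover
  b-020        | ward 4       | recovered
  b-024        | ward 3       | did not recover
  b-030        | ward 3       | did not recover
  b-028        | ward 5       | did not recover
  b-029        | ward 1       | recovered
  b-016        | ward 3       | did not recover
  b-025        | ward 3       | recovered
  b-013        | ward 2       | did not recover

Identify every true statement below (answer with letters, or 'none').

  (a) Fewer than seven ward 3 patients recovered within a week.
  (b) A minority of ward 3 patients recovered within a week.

(a)

|A| = 12, |A ∩ B| = 6, |A ∖ B| = 6.
(a) |A ∩ B| < 7: holds.
(b) |A ∩ B| < |A ∖ B|: fails.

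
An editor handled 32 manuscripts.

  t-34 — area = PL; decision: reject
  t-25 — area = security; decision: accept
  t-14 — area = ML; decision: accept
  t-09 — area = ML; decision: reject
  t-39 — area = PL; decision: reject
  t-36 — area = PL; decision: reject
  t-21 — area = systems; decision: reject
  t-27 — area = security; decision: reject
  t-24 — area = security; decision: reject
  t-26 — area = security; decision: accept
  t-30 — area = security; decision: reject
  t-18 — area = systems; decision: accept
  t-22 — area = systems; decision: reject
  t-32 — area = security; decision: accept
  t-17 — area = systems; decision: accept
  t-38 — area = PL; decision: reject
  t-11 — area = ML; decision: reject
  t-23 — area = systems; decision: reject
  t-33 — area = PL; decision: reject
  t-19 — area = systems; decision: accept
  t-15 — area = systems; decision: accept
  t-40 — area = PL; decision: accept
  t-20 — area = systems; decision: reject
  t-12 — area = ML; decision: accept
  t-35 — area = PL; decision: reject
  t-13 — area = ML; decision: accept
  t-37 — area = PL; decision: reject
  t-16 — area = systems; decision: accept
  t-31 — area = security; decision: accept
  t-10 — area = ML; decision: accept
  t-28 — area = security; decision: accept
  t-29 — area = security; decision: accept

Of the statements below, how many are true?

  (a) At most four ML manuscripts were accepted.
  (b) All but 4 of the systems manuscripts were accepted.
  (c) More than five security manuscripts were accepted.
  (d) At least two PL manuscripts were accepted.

3

(a) ML: |A| = 6, |A ∩ B| = 4; needs |A ∩ B| ≤ 4 — true.
(b) systems: |A| = 9, |A ∩ B| = 5; needs |A ∖ B| = 4 — true.
(c) security: |A| = 9, |A ∩ B| = 6; needs |A ∩ B| > 5 — true.
(d) PL: |A| = 8, |A ∩ B| = 1; needs |A ∩ B| ≥ 2 — false.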